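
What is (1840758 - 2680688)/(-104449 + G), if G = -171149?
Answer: 419965/137799 ≈ 3.0477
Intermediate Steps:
(1840758 - 2680688)/(-104449 + G) = (1840758 - 2680688)/(-104449 - 171149) = -839930/(-275598) = -839930*(-1/275598) = 419965/137799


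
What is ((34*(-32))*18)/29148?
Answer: -1632/2429 ≈ -0.67188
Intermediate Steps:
((34*(-32))*18)/29148 = -1088*18*(1/29148) = -19584*1/29148 = -1632/2429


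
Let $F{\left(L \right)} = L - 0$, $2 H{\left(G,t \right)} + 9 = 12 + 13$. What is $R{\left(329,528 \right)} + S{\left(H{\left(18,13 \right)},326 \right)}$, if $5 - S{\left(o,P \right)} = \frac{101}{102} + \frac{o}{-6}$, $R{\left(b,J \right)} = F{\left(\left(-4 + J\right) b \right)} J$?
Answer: $\frac{9284559521}{102} \approx 9.1025 \cdot 10^{7}$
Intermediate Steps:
$H{\left(G,t \right)} = 8$ ($H{\left(G,t \right)} = - \frac{9}{2} + \frac{12 + 13}{2} = - \frac{9}{2} + \frac{1}{2} \cdot 25 = - \frac{9}{2} + \frac{25}{2} = 8$)
$F{\left(L \right)} = L$ ($F{\left(L \right)} = L + 0 = L$)
$R{\left(b,J \right)} = J b \left(-4 + J\right)$ ($R{\left(b,J \right)} = \left(-4 + J\right) b J = b \left(-4 + J\right) J = J b \left(-4 + J\right)$)
$S{\left(o,P \right)} = \frac{409}{102} + \frac{o}{6}$ ($S{\left(o,P \right)} = 5 - \left(\frac{101}{102} + \frac{o}{-6}\right) = 5 - \left(101 \cdot \frac{1}{102} + o \left(- \frac{1}{6}\right)\right) = 5 - \left(\frac{101}{102} - \frac{o}{6}\right) = 5 + \left(- \frac{101}{102} + \frac{o}{6}\right) = \frac{409}{102} + \frac{o}{6}$)
$R{\left(329,528 \right)} + S{\left(H{\left(18,13 \right)},326 \right)} = 528 \cdot 329 \left(-4 + 528\right) + \left(\frac{409}{102} + \frac{1}{6} \cdot 8\right) = 528 \cdot 329 \cdot 524 + \left(\frac{409}{102} + \frac{4}{3}\right) = 91025088 + \frac{545}{102} = \frac{9284559521}{102}$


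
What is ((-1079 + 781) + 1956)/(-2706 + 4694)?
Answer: 829/994 ≈ 0.83400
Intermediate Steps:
((-1079 + 781) + 1956)/(-2706 + 4694) = (-298 + 1956)/1988 = 1658*(1/1988) = 829/994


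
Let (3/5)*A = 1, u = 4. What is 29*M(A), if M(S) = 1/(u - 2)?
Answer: 29/2 ≈ 14.500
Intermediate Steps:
A = 5/3 (A = (5/3)*1 = 5/3 ≈ 1.6667)
M(S) = ½ (M(S) = 1/(4 - 2) = 1/2 = ½)
29*M(A) = 29*(½) = 29/2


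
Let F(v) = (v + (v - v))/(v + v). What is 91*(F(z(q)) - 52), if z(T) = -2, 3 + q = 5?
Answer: -9373/2 ≈ -4686.5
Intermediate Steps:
q = 2 (q = -3 + 5 = 2)
F(v) = 1/2 (F(v) = (v + 0)/((2*v)) = v*(1/(2*v)) = 1/2)
91*(F(z(q)) - 52) = 91*(1/2 - 52) = 91*(-103/2) = -9373/2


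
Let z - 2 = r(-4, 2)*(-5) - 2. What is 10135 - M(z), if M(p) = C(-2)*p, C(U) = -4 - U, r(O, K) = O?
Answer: 10175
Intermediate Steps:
z = 20 (z = 2 + (-4*(-5) - 2) = 2 + (20 - 2) = 2 + 18 = 20)
M(p) = -2*p (M(p) = (-4 - 1*(-2))*p = (-4 + 2)*p = -2*p)
10135 - M(z) = 10135 - (-2)*20 = 10135 - 1*(-40) = 10135 + 40 = 10175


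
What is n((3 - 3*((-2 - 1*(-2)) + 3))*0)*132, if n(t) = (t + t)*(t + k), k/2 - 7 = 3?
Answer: 0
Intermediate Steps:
k = 20 (k = 14 + 2*3 = 14 + 6 = 20)
n(t) = 2*t*(20 + t) (n(t) = (t + t)*(t + 20) = (2*t)*(20 + t) = 2*t*(20 + t))
n((3 - 3*((-2 - 1*(-2)) + 3))*0)*132 = (2*((3 - 3*((-2 - 1*(-2)) + 3))*0)*(20 + (3 - 3*((-2 - 1*(-2)) + 3))*0))*132 = (2*((3 - 3*((-2 + 2) + 3))*0)*(20 + (3 - 3*((-2 + 2) + 3))*0))*132 = (2*((3 - 3*(0 + 3))*0)*(20 + (3 - 3*(0 + 3))*0))*132 = (2*((3 - 3*3)*0)*(20 + (3 - 3*3)*0))*132 = (2*((3 - 9)*0)*(20 + (3 - 9)*0))*132 = (2*(-6*0)*(20 - 6*0))*132 = (2*0*(20 + 0))*132 = (2*0*20)*132 = 0*132 = 0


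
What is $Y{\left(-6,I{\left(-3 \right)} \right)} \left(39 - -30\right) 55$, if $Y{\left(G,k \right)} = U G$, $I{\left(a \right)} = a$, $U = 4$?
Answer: $-91080$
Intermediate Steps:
$Y{\left(G,k \right)} = 4 G$
$Y{\left(-6,I{\left(-3 \right)} \right)} \left(39 - -30\right) 55 = 4 \left(-6\right) \left(39 - -30\right) 55 = - 24 \left(39 + 30\right) 55 = \left(-24\right) 69 \cdot 55 = \left(-1656\right) 55 = -91080$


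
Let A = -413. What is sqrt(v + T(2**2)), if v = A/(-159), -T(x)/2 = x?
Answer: I*sqrt(136581)/159 ≈ 2.3243*I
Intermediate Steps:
T(x) = -2*x
v = 413/159 (v = -413/(-159) = -413*(-1/159) = 413/159 ≈ 2.5975)
sqrt(v + T(2**2)) = sqrt(413/159 - 2*2**2) = sqrt(413/159 - 2*4) = sqrt(413/159 - 8) = sqrt(-859/159) = I*sqrt(136581)/159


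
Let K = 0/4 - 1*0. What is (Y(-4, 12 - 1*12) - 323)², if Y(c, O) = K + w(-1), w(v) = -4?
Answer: 106929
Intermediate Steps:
K = 0 (K = 0*(¼) + 0 = 0 + 0 = 0)
Y(c, O) = -4 (Y(c, O) = 0 - 4 = -4)
(Y(-4, 12 - 1*12) - 323)² = (-4 - 323)² = (-327)² = 106929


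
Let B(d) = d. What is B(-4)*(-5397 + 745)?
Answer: 18608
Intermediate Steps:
B(-4)*(-5397 + 745) = -4*(-5397 + 745) = -4*(-4652) = 18608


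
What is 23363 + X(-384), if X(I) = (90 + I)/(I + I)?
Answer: 2990513/128 ≈ 23363.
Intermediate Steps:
X(I) = (90 + I)/(2*I) (X(I) = (90 + I)/((2*I)) = (90 + I)*(1/(2*I)) = (90 + I)/(2*I))
23363 + X(-384) = 23363 + (½)*(90 - 384)/(-384) = 23363 + (½)*(-1/384)*(-294) = 23363 + 49/128 = 2990513/128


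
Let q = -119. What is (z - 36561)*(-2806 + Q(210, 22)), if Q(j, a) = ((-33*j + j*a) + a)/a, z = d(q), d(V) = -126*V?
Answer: 62759970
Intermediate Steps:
z = 14994 (z = -126*(-119) = 14994)
Q(j, a) = (a - 33*j + a*j)/a (Q(j, a) = ((-33*j + a*j) + a)/a = (a - 33*j + a*j)/a)
(z - 36561)*(-2806 + Q(210, 22)) = (14994 - 36561)*(-2806 + (1 + 210 - 33*210/22)) = -21567*(-2806 + (1 + 210 - 33*210*1/22)) = -21567*(-2806 + (1 + 210 - 315)) = -21567*(-2806 - 104) = -21567*(-2910) = 62759970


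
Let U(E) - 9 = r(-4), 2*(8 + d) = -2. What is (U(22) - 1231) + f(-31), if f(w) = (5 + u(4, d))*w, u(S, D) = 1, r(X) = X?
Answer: -1412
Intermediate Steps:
d = -9 (d = -8 + (1/2)*(-2) = -8 - 1 = -9)
U(E) = 5 (U(E) = 9 - 4 = 5)
f(w) = 6*w (f(w) = (5 + 1)*w = 6*w)
(U(22) - 1231) + f(-31) = (5 - 1231) + 6*(-31) = -1226 - 186 = -1412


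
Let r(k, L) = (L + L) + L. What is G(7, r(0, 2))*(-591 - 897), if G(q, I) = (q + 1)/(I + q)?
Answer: -11904/13 ≈ -915.69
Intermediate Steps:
r(k, L) = 3*L (r(k, L) = 2*L + L = 3*L)
G(q, I) = (1 + q)/(I + q)
G(7, r(0, 2))*(-591 - 897) = ((1 + 7)/(3*2 + 7))*(-591 - 897) = (8/(6 + 7))*(-1488) = (8/13)*(-1488) = -11904/13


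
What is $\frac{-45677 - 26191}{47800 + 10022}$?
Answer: $- \frac{11978}{9637} \approx -1.2429$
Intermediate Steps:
$\frac{-45677 - 26191}{47800 + 10022} = - \frac{71868}{57822} = \left(-71868\right) \frac{1}{57822} = - \frac{11978}{9637}$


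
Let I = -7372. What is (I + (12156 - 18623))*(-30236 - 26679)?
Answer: 787646685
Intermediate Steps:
(I + (12156 - 18623))*(-30236 - 26679) = (-7372 + (12156 - 18623))*(-30236 - 26679) = (-7372 - 6467)*(-56915) = -13839*(-56915) = 787646685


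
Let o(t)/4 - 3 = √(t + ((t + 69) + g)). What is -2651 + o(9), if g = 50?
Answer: -2639 + 4*√137 ≈ -2592.2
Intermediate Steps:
o(t) = 12 + 4*√(119 + 2*t) (o(t) = 12 + 4*√(t + ((t + 69) + 50)) = 12 + 4*√(t + ((69 + t) + 50)) = 12 + 4*√(t + (119 + t)) = 12 + 4*√(119 + 2*t))
-2651 + o(9) = -2651 + (12 + 4*√(119 + 2*9)) = -2651 + (12 + 4*√(119 + 18)) = -2651 + (12 + 4*√137) = -2639 + 4*√137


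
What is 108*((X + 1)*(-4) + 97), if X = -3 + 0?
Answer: 11340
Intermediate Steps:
X = -3
108*((X + 1)*(-4) + 97) = 108*((-3 + 1)*(-4) + 97) = 108*(-2*(-4) + 97) = 108*(8 + 97) = 108*105 = 11340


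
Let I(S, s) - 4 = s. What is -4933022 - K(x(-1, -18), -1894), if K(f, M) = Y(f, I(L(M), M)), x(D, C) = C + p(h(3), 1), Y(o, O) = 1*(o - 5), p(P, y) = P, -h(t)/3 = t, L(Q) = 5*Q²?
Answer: -4932990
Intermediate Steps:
h(t) = -3*t
I(S, s) = 4 + s
Y(o, O) = -5 + o (Y(o, O) = 1*(-5 + o) = -5 + o)
x(D, C) = -9 + C (x(D, C) = C - 3*3 = C - 9 = -9 + C)
K(f, M) = -5 + f
-4933022 - K(x(-1, -18), -1894) = -4933022 - (-5 + (-9 - 18)) = -4933022 - (-5 - 27) = -4933022 - 1*(-32) = -4933022 + 32 = -4932990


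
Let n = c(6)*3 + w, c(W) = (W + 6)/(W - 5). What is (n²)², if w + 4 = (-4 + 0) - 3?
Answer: 390625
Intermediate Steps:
c(W) = (6 + W)/(-5 + W)
w = -11 (w = -4 + ((-4 + 0) - 3) = -4 + (-4 - 3) = -4 - 7 = -11)
n = 25 (n = ((6 + 6)/(-5 + 6))*3 - 11 = (12/1)*3 - 11 = (1*12)*3 - 11 = 12*3 - 11 = 36 - 11 = 25)
(n²)² = (25²)² = 625² = 390625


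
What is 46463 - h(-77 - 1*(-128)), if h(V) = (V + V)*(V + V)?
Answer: 36059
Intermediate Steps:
h(V) = 4*V² (h(V) = (2*V)*(2*V) = 4*V²)
46463 - h(-77 - 1*(-128)) = 46463 - 4*(-77 - 1*(-128))² = 46463 - 4*(-77 + 128)² = 46463 - 4*51² = 46463 - 4*2601 = 46463 - 1*10404 = 46463 - 10404 = 36059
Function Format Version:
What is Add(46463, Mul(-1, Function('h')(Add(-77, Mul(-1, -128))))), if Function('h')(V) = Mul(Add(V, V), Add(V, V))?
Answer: 36059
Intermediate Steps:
Function('h')(V) = Mul(4, Pow(V, 2)) (Function('h')(V) = Mul(Mul(2, V), Mul(2, V)) = Mul(4, Pow(V, 2)))
Add(46463, Mul(-1, Function('h')(Add(-77, Mul(-1, -128))))) = Add(46463, Mul(-1, Mul(4, Pow(Add(-77, Mul(-1, -128)), 2)))) = Add(46463, Mul(-1, Mul(4, Pow(Add(-77, 128), 2)))) = Add(46463, Mul(-1, Mul(4, Pow(51, 2)))) = Add(46463, Mul(-1, Mul(4, 2601))) = Add(46463, Mul(-1, 10404)) = Add(46463, -10404) = 36059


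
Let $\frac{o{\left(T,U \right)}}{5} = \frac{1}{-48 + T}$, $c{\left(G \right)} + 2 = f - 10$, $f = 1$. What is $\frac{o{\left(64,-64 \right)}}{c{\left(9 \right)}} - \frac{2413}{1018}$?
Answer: $- \frac{214889}{89584} \approx -2.3987$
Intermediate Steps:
$c{\left(G \right)} = -11$ ($c{\left(G \right)} = -2 + \left(1 - 10\right) = -2 - 9 = -11$)
$o{\left(T,U \right)} = \frac{5}{-48 + T}$
$\frac{o{\left(64,-64 \right)}}{c{\left(9 \right)}} - \frac{2413}{1018} = \frac{5 \frac{1}{-48 + 64}}{-11} - \frac{2413}{1018} = \frac{5}{16} \left(- \frac{1}{11}\right) - \frac{2413}{1018} = - \frac{5}{176} - \frac{2413}{1018} = - \frac{214889}{89584}$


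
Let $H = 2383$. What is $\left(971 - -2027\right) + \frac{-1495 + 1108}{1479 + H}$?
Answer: $\frac{11577889}{3862} \approx 2997.9$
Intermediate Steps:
$\left(971 - -2027\right) + \frac{-1495 + 1108}{1479 + H} = \left(971 - -2027\right) + \frac{-1495 + 1108}{1479 + 2383} = \left(971 + 2027\right) - \frac{387}{3862} = 2998 - \frac{387}{3862} = \frac{11577889}{3862}$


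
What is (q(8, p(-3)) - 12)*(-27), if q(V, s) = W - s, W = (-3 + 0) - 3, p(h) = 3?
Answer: 567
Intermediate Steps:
W = -6 (W = -3 - 3 = -6)
q(V, s) = -6 - s
(q(8, p(-3)) - 12)*(-27) = ((-6 - 1*3) - 12)*(-27) = ((-6 - 3) - 12)*(-27) = (-9 - 12)*(-27) = -21*(-27) = 567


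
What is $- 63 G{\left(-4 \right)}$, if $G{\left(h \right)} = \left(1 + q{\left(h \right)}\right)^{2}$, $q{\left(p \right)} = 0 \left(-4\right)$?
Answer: $-63$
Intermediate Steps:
$q{\left(p \right)} = 0$
$G{\left(h \right)} = 1$ ($G{\left(h \right)} = \left(1 + 0\right)^{2} = 1^{2} = 1$)
$- 63 G{\left(-4 \right)} = \left(-63\right) 1 = -63$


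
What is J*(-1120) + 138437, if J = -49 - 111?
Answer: 317637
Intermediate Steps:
J = -160
J*(-1120) + 138437 = -160*(-1120) + 138437 = 179200 + 138437 = 317637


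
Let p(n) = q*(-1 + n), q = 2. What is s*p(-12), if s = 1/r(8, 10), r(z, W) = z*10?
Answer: -13/40 ≈ -0.32500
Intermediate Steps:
r(z, W) = 10*z
p(n) = -2 + 2*n (p(n) = 2*(-1 + n) = -2 + 2*n)
s = 1/80 (s = 1/(10*8) = 1/80 ≈ 0.012500)
s*p(-12) = (-2 + 2*(-12))/80 = (-2 - 24)/80 = (1/80)*(-26) = -13/40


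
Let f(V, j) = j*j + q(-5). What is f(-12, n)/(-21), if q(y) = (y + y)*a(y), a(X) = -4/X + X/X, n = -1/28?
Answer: 14111/16464 ≈ 0.85708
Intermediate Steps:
n = -1/28 (n = -1*1/28 = -1/28 ≈ -0.035714)
a(X) = 1 - 4/X (a(X) = -4/X + 1 = 1 - 4/X)
q(y) = -8 + 2*y (q(y) = (y + y)*((-4 + y)/y) = (2*y)*((-4 + y)/y) = -8 + 2*y)
f(V, j) = -18 + j² (f(V, j) = j*j + (-8 + 2*(-5)) = j² + (-8 - 10) = j² - 18 = -18 + j²)
f(-12, n)/(-21) = (-18 + (-1/28)²)/(-21) = (-18 + 1/784)*(-1/21) = -14111/784*(-1/21) = 14111/16464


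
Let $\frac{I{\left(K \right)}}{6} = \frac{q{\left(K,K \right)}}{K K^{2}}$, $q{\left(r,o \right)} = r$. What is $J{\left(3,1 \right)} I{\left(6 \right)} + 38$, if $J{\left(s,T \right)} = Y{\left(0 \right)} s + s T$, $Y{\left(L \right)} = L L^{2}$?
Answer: $\frac{77}{2} \approx 38.5$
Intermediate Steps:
$Y{\left(L \right)} = L^{3}$
$J{\left(s,T \right)} = T s$ ($J{\left(s,T \right)} = 0^{3} s + s T = 0 s + T s = 0 + T s = T s$)
$I{\left(K \right)} = \frac{6}{K^{2}}$ ($I{\left(K \right)} = 6 \frac{K}{K K^{2}} = 6 \frac{K}{K^{3}} = \frac{6}{K^{2}}$)
$J{\left(3,1 \right)} I{\left(6 \right)} + 38 = 1 \cdot 3 \cdot \frac{6}{36} + 38 = 3 \cdot 6 \cdot \frac{1}{36} + 38 = 3 \cdot \frac{1}{6} + 38 = \frac{1}{2} + 38 = \frac{77}{2}$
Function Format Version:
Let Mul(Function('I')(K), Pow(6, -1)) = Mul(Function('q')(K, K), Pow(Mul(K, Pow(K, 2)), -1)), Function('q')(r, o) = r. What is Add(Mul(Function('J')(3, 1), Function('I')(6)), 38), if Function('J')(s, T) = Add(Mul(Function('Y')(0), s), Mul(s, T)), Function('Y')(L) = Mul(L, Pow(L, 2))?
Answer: Rational(77, 2) ≈ 38.500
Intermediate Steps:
Function('Y')(L) = Pow(L, 3)
Function('J')(s, T) = Mul(T, s) (Function('J')(s, T) = Add(Mul(Pow(0, 3), s), Mul(s, T)) = Add(Mul(0, s), Mul(T, s)) = Add(0, Mul(T, s)) = Mul(T, s))
Function('I')(K) = Mul(6, Pow(K, -2)) (Function('I')(K) = Mul(6, Mul(K, Pow(Mul(K, Pow(K, 2)), -1))) = Mul(6, Mul(K, Pow(Pow(K, 3), -1))) = Mul(6, Mul(K, Pow(K, -3))) = Mul(6, Pow(K, -2)))
Add(Mul(Function('J')(3, 1), Function('I')(6)), 38) = Add(Mul(Mul(1, 3), Mul(6, Pow(6, -2))), 38) = Add(Mul(3, Mul(6, Rational(1, 36))), 38) = Add(Mul(3, Rational(1, 6)), 38) = Add(Rational(1, 2), 38) = Rational(77, 2)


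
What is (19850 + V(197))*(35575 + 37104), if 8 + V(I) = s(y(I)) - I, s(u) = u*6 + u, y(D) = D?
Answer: 1528003296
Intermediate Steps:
s(u) = 7*u (s(u) = 6*u + u = 7*u)
V(I) = -8 + 6*I (V(I) = -8 + (7*I - I) = -8 + 6*I)
(19850 + V(197))*(35575 + 37104) = (19850 + (-8 + 6*197))*(35575 + 37104) = (19850 + (-8 + 1182))*72679 = (19850 + 1174)*72679 = 21024*72679 = 1528003296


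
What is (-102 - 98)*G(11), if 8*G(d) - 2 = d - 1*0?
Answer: -325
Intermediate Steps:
G(d) = ¼ + d/8 (G(d) = ¼ + (d - 1*0)/8 = ¼ + (d + 0)/8 = ¼ + d/8)
(-102 - 98)*G(11) = (-102 - 98)*(¼ + (⅛)*11) = -200*(¼ + 11/8) = -200*13/8 = -325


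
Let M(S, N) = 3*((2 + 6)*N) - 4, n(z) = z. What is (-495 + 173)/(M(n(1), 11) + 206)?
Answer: -161/233 ≈ -0.69099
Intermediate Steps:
M(S, N) = -4 + 24*N (M(S, N) = 3*(8*N) - 4 = 24*N - 4 = -4 + 24*N)
(-495 + 173)/(M(n(1), 11) + 206) = (-495 + 173)/((-4 + 24*11) + 206) = -322/((-4 + 264) + 206) = -322/(260 + 206) = -322/466 = -322*1/466 = -161/233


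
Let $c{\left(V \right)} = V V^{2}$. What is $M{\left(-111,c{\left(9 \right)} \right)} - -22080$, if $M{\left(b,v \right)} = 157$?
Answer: $22237$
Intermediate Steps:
$c{\left(V \right)} = V^{3}$
$M{\left(-111,c{\left(9 \right)} \right)} - -22080 = 157 - -22080 = 157 + 22080 = 22237$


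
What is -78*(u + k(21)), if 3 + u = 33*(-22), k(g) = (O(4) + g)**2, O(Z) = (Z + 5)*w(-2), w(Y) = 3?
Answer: -122850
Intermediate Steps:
O(Z) = 15 + 3*Z (O(Z) = (Z + 5)*3 = (5 + Z)*3 = 15 + 3*Z)
k(g) = (27 + g)**2 (k(g) = ((15 + 3*4) + g)**2 = ((15 + 12) + g)**2 = (27 + g)**2)
u = -729 (u = -3 + 33*(-22) = -3 - 726 = -729)
-78*(u + k(21)) = -78*(-729 + (27 + 21)**2) = -78*(-729 + 48**2) = -78*(-729 + 2304) = -78*1575 = -122850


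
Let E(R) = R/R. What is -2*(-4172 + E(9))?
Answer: 8342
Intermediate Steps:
E(R) = 1
-2*(-4172 + E(9)) = -2*(-4172 + 1) = -2*(-4171) = 8342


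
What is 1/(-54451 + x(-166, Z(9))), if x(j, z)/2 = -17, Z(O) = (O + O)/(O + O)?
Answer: -1/54485 ≈ -1.8354e-5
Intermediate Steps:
Z(O) = 1 (Z(O) = (2*O)/((2*O)) = (2*O)*(1/(2*O)) = 1)
x(j, z) = -34 (x(j, z) = 2*(-17) = -34)
1/(-54451 + x(-166, Z(9))) = 1/(-54451 - 34) = 1/(-54485) = -1/54485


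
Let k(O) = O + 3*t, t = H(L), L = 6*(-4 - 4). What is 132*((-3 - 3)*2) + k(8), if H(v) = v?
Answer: -1720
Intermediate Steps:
L = -48 (L = 6*(-8) = -48)
t = -48
k(O) = -144 + O (k(O) = O + 3*(-48) = O - 144 = -144 + O)
132*((-3 - 3)*2) + k(8) = 132*((-3 - 3)*2) + (-144 + 8) = 132*(-6*2) - 136 = 132*(-12) - 136 = -1584 - 136 = -1720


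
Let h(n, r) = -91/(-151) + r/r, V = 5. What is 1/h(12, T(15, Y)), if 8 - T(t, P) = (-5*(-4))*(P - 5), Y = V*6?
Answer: 151/242 ≈ 0.62397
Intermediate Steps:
Y = 30 (Y = 5*6 = 30)
T(t, P) = 108 - 20*P (T(t, P) = 8 - (-5*(-4))*(P - 5) = 8 - 20*(-5 + P) = 8 - (-100 + 20*P) = 8 + (100 - 20*P) = 108 - 20*P)
h(n, r) = 242/151 (h(n, r) = -91*(-1/151) + 1 = 91/151 + 1 = 242/151)
1/h(12, T(15, Y)) = 1/(242/151) = 151/242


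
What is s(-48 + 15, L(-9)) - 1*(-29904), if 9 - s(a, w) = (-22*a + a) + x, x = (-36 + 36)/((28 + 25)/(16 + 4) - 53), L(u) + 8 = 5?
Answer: 29220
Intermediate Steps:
L(u) = -3 (L(u) = -8 + 5 = -3)
x = 0 (x = 0/(53/20 - 53) = 0/(-1007/20) = 0*(-20/1007) = 0)
s(a, w) = 9 + 21*a (s(a, w) = 9 - ((-22*a + a) + 0) = 9 - (-21*a + 0) = 9 - (-21)*a = 9 + 21*a)
s(-48 + 15, L(-9)) - 1*(-29904) = (9 + 21*(-48 + 15)) - 1*(-29904) = (9 + 21*(-33)) + 29904 = (9 - 693) + 29904 = -684 + 29904 = 29220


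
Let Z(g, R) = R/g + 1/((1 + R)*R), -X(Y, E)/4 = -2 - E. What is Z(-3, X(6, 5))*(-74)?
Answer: 841121/1218 ≈ 690.58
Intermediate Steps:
X(Y, E) = 8 + 4*E (X(Y, E) = -4*(-2 - E) = 8 + 4*E)
Z(g, R) = R/g + 1/(R*(1 + R))
Z(-3, X(6, 5))*(-74) = ((-3 + (8 + 4*5)² + (8 + 4*5)³)/((8 + 4*5)*(-3)*(1 + (8 + 4*5))))*(-74) = (-⅓*(-3 + (8 + 20)² + (8 + 20)³)/((8 + 20)*(1 + (8 + 20))))*(-74) = (-⅓*(-3 + 28² + 28³)/(28*(1 + 28)))*(-74) = ((1/28)*(-⅓)*(-3 + 784 + 21952)/29)*(-74) = ((1/28)*(-⅓)*(1/29)*22733)*(-74) = -22733/2436*(-74) = 841121/1218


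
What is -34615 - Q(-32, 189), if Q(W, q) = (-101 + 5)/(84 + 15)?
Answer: -1142263/33 ≈ -34614.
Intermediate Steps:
Q(W, q) = -32/33 (Q(W, q) = -96/99 = -96*1/99 = -32/33)
-34615 - Q(-32, 189) = -34615 - 1*(-32/33) = -34615 + 32/33 = -1142263/33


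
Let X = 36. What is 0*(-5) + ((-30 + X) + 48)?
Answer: 54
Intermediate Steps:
0*(-5) + ((-30 + X) + 48) = 0*(-5) + ((-30 + 36) + 48) = 0 + (6 + 48) = 0 + 54 = 54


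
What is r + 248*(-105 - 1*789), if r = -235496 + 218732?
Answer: -238476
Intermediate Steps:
r = -16764
r + 248*(-105 - 1*789) = -16764 + 248*(-105 - 1*789) = -16764 + 248*(-105 - 789) = -16764 + 248*(-894) = -16764 - 221712 = -238476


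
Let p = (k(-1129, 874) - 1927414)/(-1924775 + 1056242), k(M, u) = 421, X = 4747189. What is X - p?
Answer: 1374362792248/289511 ≈ 4.7472e+6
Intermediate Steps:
p = 642331/289511 (p = (421 - 1927414)/(-1924775 + 1056242) = -1926993/(-868533) = -1926993*(-1/868533) = 642331/289511 ≈ 2.2187)
X - p = 4747189 - 1*642331/289511 = 4747189 - 642331/289511 = 1374362792248/289511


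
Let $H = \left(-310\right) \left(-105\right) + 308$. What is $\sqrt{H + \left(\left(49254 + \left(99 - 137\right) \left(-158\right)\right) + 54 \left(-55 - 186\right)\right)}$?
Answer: $\sqrt{75102} \approx 274.05$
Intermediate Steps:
$H = 32858$ ($H = 32550 + 308 = 32858$)
$\sqrt{H + \left(\left(49254 + \left(99 - 137\right) \left(-158\right)\right) + 54 \left(-55 - 186\right)\right)} = \sqrt{32858 + \left(\left(49254 + \left(99 - 137\right) \left(-158\right)\right) + 54 \left(-55 - 186\right)\right)} = \sqrt{32858 + \left(\left(49254 - -6004\right) + 54 \left(-241\right)\right)} = \sqrt{32858 + \left(\left(49254 + 6004\right) - 13014\right)} = \sqrt{32858 + \left(55258 - 13014\right)} = \sqrt{32858 + 42244} = \sqrt{75102}$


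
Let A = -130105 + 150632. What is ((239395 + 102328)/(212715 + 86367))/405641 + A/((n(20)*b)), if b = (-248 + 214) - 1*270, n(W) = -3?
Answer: 415055723592425/18440628077424 ≈ 22.508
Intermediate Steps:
A = 20527
b = -304 (b = -34 - 270 = -304)
((239395 + 102328)/(212715 + 86367))/405641 + A/((n(20)*b)) = ((239395 + 102328)/(212715 + 86367))/405641 + 20527/((-3*(-304))) = (341723/299082)*(1/405641) + 20527/912 = 341723/121319921562 + 20527/912 = 415055723592425/18440628077424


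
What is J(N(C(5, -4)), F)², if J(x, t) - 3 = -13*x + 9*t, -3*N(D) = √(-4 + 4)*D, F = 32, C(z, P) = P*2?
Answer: 84681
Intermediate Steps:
C(z, P) = 2*P
N(D) = 0 (N(D) = -√(-4 + 4)*D/3 = -√0*D/3 = -0*D = -⅓*0 = 0)
J(x, t) = 3 - 13*x + 9*t (J(x, t) = 3 + (-13*x + 9*t) = 3 - 13*x + 9*t)
J(N(C(5, -4)), F)² = (3 - 13*0 + 9*32)² = (3 + 0 + 288)² = 291² = 84681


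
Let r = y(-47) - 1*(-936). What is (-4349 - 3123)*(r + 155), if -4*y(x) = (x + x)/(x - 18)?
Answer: -529701288/65 ≈ -8.1492e+6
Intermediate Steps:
y(x) = -x/(2*(-18 + x)) (y(x) = -(x + x)/(4*(x - 18)) = -2*x/(4*(-18 + x)) = -x/(2*(-18 + x)))
r = 121633/130 (r = -1*(-47)/(-36 + 2*(-47)) - 1*(-936) = -1*(-47)/(-36 - 94) + 936 = -1*(-47)/(-130) + 936 = -1*(-47)*(-1/130) + 936 = -47/130 + 936 = 121633/130 ≈ 935.64)
(-4349 - 3123)*(r + 155) = (-4349 - 3123)*(121633/130 + 155) = -7472*141783/130 = -529701288/65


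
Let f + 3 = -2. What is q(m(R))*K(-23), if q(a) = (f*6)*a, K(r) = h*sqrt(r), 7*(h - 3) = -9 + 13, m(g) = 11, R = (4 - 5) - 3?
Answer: -8250*I*sqrt(23)/7 ≈ -5652.2*I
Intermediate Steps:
f = -5 (f = -3 - 2 = -5)
R = -4 (R = -1 - 3 = -4)
h = 25/7 (h = 3 + (-9 + 13)/7 = 3 + (1/7)*4 = 3 + 4/7 = 25/7 ≈ 3.5714)
K(r) = 25*sqrt(r)/7
q(a) = -30*a (q(a) = (-5*6)*a = -30*a)
q(m(R))*K(-23) = (-30*11)*(25*sqrt(-23)/7) = -8250*I*sqrt(23)/7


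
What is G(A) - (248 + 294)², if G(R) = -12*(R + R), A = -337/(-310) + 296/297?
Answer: -4508575976/15345 ≈ -2.9381e+5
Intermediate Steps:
A = 191849/92070 (A = -337*(-1/310) + 296*(1/297) = 337/310 + 296/297 = 191849/92070 ≈ 2.0837)
G(R) = -24*R
G(A) - (248 + 294)² = -24*191849/92070 - (248 + 294)² = -767396/15345 - 1*542² = -767396/15345 - 1*293764 = -767396/15345 - 293764 = -4508575976/15345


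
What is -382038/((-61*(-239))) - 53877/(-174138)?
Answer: -21913953487/846252634 ≈ -25.895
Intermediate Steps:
-382038/((-61*(-239))) - 53877/(-174138) = -382038/14579 - 53877*(-1/174138) = -382038*1/14579 + 17959/58046 = -382038/14579 + 17959/58046 = -21913953487/846252634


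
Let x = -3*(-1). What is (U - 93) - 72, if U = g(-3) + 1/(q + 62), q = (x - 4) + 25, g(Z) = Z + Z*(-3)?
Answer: -13673/86 ≈ -158.99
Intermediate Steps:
g(Z) = -2*Z (g(Z) = Z - 3*Z = -2*Z)
x = 3
q = 24 (q = (3 - 4) + 25 = -1 + 25 = 24)
U = 517/86 (U = -2*(-3) + 1/(24 + 62) = 6 + 1/86 = 517/86 ≈ 6.0116)
(U - 93) - 72 = (517/86 - 93) - 72 = -7481/86 - 72 = -13673/86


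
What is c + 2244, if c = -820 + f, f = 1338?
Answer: 2762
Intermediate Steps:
c = 518 (c = -820 + 1338 = 518)
c + 2244 = 518 + 2244 = 2762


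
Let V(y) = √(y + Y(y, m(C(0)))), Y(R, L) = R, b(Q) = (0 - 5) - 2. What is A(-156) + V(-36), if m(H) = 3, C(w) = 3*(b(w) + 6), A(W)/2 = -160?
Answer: -320 + 6*I*√2 ≈ -320.0 + 8.4853*I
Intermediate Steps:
A(W) = -320 (A(W) = 2*(-160) = -320)
b(Q) = -7 (b(Q) = -5 - 2 = -7)
C(w) = -3 (C(w) = 3*(-7 + 6) = 3*(-1) = -3)
V(y) = √2*√y (V(y) = √(y + y) = √(2*y) = √2*√y)
A(-156) + V(-36) = -320 + √2*√(-36) = -320 + √2*(6*I) = -320 + 6*I*√2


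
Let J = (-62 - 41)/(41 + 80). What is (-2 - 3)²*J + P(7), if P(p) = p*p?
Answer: 3354/121 ≈ 27.719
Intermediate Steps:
P(p) = p²
J = -103/121 ≈ -0.85124
(-2 - 3)²*J + P(7) = (-2 - 3)²*(-103/121) + 7² = (-5)²*(-103/121) + 49 = 25*(-103/121) + 49 = -2575/121 + 49 = 3354/121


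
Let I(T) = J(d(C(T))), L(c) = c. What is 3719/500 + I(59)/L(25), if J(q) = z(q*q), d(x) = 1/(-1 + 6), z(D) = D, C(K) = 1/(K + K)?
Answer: 18599/2500 ≈ 7.4396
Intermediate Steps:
C(K) = 1/(2*K)
d(x) = 1/5
J(q) = q**2 (J(q) = q*q = q**2)
I(T) = 1/25 (I(T) = (1/5)**2 = 1/25)
3719/500 + I(59)/L(25) = 3719/500 + (1/25)/25 = 3719*(1/500) + (1/25)*(1/25) = 3719/500 + 1/625 = 18599/2500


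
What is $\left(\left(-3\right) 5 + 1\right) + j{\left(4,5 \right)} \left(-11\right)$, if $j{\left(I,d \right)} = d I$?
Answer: $-234$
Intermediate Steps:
$j{\left(I,d \right)} = I d$
$\left(\left(-3\right) 5 + 1\right) + j{\left(4,5 \right)} \left(-11\right) = \left(\left(-3\right) 5 + 1\right) + 4 \cdot 5 \left(-11\right) = \left(-15 + 1\right) + 20 \left(-11\right) = -14 - 220 = -234$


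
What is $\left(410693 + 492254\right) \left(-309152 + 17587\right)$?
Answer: $-263267742055$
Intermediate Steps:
$\left(410693 + 492254\right) \left(-309152 + 17587\right) = 902947 \left(-291565\right) = -263267742055$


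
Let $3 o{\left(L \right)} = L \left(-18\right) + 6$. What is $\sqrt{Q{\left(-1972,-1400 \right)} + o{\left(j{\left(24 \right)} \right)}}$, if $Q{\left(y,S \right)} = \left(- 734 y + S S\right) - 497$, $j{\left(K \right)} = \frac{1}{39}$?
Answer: $\frac{\sqrt{575775031}}{13} \approx 1845.8$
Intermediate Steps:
$j{\left(K \right)} = \frac{1}{39}$
$Q{\left(y,S \right)} = -497 + S^{2} - 734 y$ ($Q{\left(y,S \right)} = \left(- 734 y + S^{2}\right) - 497 = \left(S^{2} - 734 y\right) - 497 = -497 + S^{2} - 734 y$)
$o{\left(L \right)} = 2 - 6 L$ ($o{\left(L \right)} = \frac{L \left(-18\right) + 6}{3} = \frac{- 18 L + 6}{3} = \frac{6 - 18 L}{3} = 2 - 6 L$)
$\sqrt{Q{\left(-1972,-1400 \right)} + o{\left(j{\left(24 \right)} \right)}} = \sqrt{\left(-497 + \left(-1400\right)^{2} - -1447448\right) + \left(2 - \frac{2}{13}\right)} = \sqrt{\left(-497 + 1960000 + 1447448\right) + \left(2 - \frac{2}{13}\right)} = \sqrt{3406951 + \frac{24}{13}} = \sqrt{\frac{44290387}{13}} = \frac{\sqrt{575775031}}{13}$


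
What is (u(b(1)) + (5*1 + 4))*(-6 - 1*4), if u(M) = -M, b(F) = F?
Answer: -80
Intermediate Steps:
(u(b(1)) + (5*1 + 4))*(-6 - 1*4) = (-1*1 + (5*1 + 4))*(-6 - 1*4) = (-1 + (5 + 4))*(-6 - 4) = (-1 + 9)*(-10) = 8*(-10) = -80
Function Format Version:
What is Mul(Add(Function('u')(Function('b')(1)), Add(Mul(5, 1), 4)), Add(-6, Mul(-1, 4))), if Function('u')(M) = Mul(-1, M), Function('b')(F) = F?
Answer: -80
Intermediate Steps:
Mul(Add(Function('u')(Function('b')(1)), Add(Mul(5, 1), 4)), Add(-6, Mul(-1, 4))) = Mul(Add(Mul(-1, 1), Add(Mul(5, 1), 4)), Add(-6, Mul(-1, 4))) = Mul(Add(-1, Add(5, 4)), Add(-6, -4)) = Mul(Add(-1, 9), -10) = Mul(8, -10) = -80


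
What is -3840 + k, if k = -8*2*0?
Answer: -3840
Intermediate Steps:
k = 0 (k = -16*0 = 0)
-3840 + k = -3840 + 0 = -3840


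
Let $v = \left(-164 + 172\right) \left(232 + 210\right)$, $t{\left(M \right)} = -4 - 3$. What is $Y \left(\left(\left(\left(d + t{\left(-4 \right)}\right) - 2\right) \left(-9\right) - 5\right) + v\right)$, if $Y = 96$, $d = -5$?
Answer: $351072$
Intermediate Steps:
$t{\left(M \right)} = -7$
$v = 3536$ ($v = 8 \cdot 442 = 3536$)
$Y \left(\left(\left(\left(d + t{\left(-4 \right)}\right) - 2\right) \left(-9\right) - 5\right) + v\right) = 96 \left(\left(\left(\left(-5 - 7\right) - 2\right) \left(-9\right) - 5\right) + 3536\right) = 96 \left(\left(\left(-12 - 2\right) \left(-9\right) - 5\right) + 3536\right) = 96 \left(\left(\left(-14\right) \left(-9\right) - 5\right) + 3536\right) = 96 \left(\left(126 - 5\right) + 3536\right) = 96 \left(121 + 3536\right) = 96 \cdot 3657 = 351072$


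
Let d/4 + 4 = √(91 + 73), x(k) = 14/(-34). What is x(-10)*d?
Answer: 112/17 - 56*√41/17 ≈ -14.504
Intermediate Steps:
x(k) = -7/17 (x(k) = 14*(-1/34) = -7/17)
d = -16 + 8*√41 (d = -16 + 4*√(91 + 73) = -16 + 4*√164 = -16 + 4*(2*√41) = -16 + 8*√41 ≈ 35.225)
x(-10)*d = -7*(-16 + 8*√41)/17 = 112/17 - 56*√41/17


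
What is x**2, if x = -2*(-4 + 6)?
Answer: 16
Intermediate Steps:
x = -4 (x = -2*2 = -4)
x**2 = (-4)**2 = 16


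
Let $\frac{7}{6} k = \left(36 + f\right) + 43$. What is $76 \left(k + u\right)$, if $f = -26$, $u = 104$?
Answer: $\frac{79496}{7} \approx 11357.0$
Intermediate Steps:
$k = \frac{318}{7}$ ($k = \frac{6 \left(\left(36 - 26\right) + 43\right)}{7} = \frac{6 \left(10 + 43\right)}{7} = \frac{6}{7} \cdot 53 = \frac{318}{7} \approx 45.429$)
$76 \left(k + u\right) = 76 \left(\frac{318}{7} + 104\right) = 76 \cdot \frac{1046}{7} = \frac{79496}{7}$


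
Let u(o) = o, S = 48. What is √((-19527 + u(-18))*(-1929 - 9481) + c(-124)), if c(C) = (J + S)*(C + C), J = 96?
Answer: √222972738 ≈ 14932.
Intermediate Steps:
c(C) = 288*C (c(C) = (96 + 48)*(C + C) = 144*(2*C) = 288*C)
√((-19527 + u(-18))*(-1929 - 9481) + c(-124)) = √((-19527 - 18)*(-1929 - 9481) + 288*(-124)) = √(-19545*(-11410) - 35712) = √(223008450 - 35712) = √222972738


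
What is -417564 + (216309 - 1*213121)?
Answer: -414376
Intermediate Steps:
-417564 + (216309 - 1*213121) = -417564 + (216309 - 213121) = -417564 + 3188 = -414376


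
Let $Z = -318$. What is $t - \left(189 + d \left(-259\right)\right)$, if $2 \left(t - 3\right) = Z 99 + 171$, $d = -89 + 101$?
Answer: $- \frac{25467}{2} \approx -12734.0$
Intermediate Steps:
$d = 12$
$t = - \frac{31305}{2}$ ($t = 3 + \frac{\left(-318\right) 99 + 171}{2} = 3 + \frac{-31482 + 171}{2} = 3 + \frac{1}{2} \left(-31311\right) = 3 - \frac{31311}{2} = - \frac{31305}{2} \approx -15653.0$)
$t - \left(189 + d \left(-259\right)\right) = - \frac{31305}{2} - \left(189 + 12 \left(-259\right)\right) = - \frac{31305}{2} - \left(189 - 3108\right) = - \frac{31305}{2} - -2919 = - \frac{31305}{2} + 2919 = - \frac{25467}{2}$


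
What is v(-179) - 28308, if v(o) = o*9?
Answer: -29919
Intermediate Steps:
v(o) = 9*o
v(-179) - 28308 = 9*(-179) - 28308 = -1611 - 28308 = -29919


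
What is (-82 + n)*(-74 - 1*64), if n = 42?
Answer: 5520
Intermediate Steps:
(-82 + n)*(-74 - 1*64) = (-82 + 42)*(-74 - 1*64) = -40*(-74 - 64) = -40*(-138) = 5520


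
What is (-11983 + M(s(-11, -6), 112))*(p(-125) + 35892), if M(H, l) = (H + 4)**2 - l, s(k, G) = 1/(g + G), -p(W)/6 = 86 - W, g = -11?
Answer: -120878188716/289 ≈ -4.1826e+8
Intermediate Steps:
p(W) = -516 + 6*W (p(W) = -6*(86 - W) = -516 + 6*W)
s(k, G) = 1/(-11 + G)
M(H, l) = (4 + H)**2 - l
(-11983 + M(s(-11, -6), 112))*(p(-125) + 35892) = (-11983 + ((4 + 1/(-11 - 6))**2 - 1*112))*((-516 + 6*(-125)) + 35892) = (-11983 + ((4 + 1/(-17))**2 - 112))*((-516 - 750) + 35892) = (-11983 + ((4 - 1/17)**2 - 112))*(-1266 + 35892) = (-11983 + ((67/17)**2 - 112))*34626 = (-11983 + (4489/289 - 112))*34626 = (-11983 - 27879/289)*34626 = -3490966/289*34626 = -120878188716/289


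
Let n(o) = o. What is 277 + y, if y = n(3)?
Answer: 280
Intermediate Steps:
y = 3
277 + y = 277 + 3 = 280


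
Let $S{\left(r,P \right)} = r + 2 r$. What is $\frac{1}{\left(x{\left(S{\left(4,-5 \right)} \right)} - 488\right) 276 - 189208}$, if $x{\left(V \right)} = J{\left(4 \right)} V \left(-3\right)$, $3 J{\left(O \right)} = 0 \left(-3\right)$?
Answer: $- \frac{1}{323896} \approx -3.0874 \cdot 10^{-6}$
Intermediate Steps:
$J{\left(O \right)} = 0$ ($J{\left(O \right)} = \frac{0 \left(-3\right)}{3} = \frac{1}{3} \cdot 0 = 0$)
$S{\left(r,P \right)} = 3 r$
$x{\left(V \right)} = 0$ ($x{\left(V \right)} = 0 V \left(-3\right) = 0 \left(-3\right) = 0$)
$\frac{1}{\left(x{\left(S{\left(4,-5 \right)} \right)} - 488\right) 276 - 189208} = \frac{1}{\left(0 - 488\right) 276 - 189208} = \frac{1}{\left(-488\right) 276 - 189208} = \frac{1}{-134688 - 189208} = \frac{1}{-323896} = - \frac{1}{323896}$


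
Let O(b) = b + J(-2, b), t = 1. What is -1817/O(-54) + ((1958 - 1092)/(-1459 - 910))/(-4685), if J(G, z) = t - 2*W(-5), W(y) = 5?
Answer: 20166510563/699222195 ≈ 28.841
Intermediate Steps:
J(G, z) = -9 (J(G, z) = 1 - 2*5 = 1 - 10 = -9)
O(b) = -9 + b (O(b) = b - 9 = -9 + b)
-1817/O(-54) + ((1958 - 1092)/(-1459 - 910))/(-4685) = -1817/(-9 - 54) + ((1958 - 1092)/(-1459 - 910))/(-4685) = -1817/(-63) + (866/(-2369))*(-1/4685) = -1817*(-1/63) + (866*(-1/2369))*(-1/4685) = 1817/63 - 866/2369*(-1/4685) = 1817/63 + 866/11098765 = 20166510563/699222195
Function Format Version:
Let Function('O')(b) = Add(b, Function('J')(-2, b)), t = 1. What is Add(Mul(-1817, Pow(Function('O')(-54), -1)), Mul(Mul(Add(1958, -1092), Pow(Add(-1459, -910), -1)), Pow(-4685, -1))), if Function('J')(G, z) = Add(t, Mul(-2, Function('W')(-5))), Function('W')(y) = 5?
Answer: Rational(20166510563, 699222195) ≈ 28.841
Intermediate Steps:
Function('J')(G, z) = -9 (Function('J')(G, z) = Add(1, Mul(-2, 5)) = Add(1, -10) = -9)
Function('O')(b) = Add(-9, b) (Function('O')(b) = Add(b, -9) = Add(-9, b))
Add(Mul(-1817, Pow(Function('O')(-54), -1)), Mul(Mul(Add(1958, -1092), Pow(Add(-1459, -910), -1)), Pow(-4685, -1))) = Add(Mul(-1817, Pow(Add(-9, -54), -1)), Mul(Mul(Add(1958, -1092), Pow(Add(-1459, -910), -1)), Pow(-4685, -1))) = Add(Mul(-1817, Pow(-63, -1)), Mul(Mul(866, Pow(-2369, -1)), Rational(-1, 4685))) = Add(Mul(-1817, Rational(-1, 63)), Mul(Mul(866, Rational(-1, 2369)), Rational(-1, 4685))) = Add(Rational(1817, 63), Mul(Rational(-866, 2369), Rational(-1, 4685))) = Add(Rational(1817, 63), Rational(866, 11098765)) = Rational(20166510563, 699222195)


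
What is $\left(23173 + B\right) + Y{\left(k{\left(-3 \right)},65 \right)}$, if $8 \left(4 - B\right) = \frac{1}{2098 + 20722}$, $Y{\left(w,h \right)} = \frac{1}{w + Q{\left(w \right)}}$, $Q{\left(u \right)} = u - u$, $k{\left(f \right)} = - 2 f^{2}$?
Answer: $\frac{38080646791}{1643040} \approx 23177.0$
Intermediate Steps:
$Q{\left(u \right)} = 0$
$Y{\left(w,h \right)} = \frac{1}{w}$ ($Y{\left(w,h \right)} = \frac{1}{w + 0} = \frac{1}{w}$)
$B = \frac{730239}{182560}$ ($B = 4 - \frac{1}{8 \left(2098 + 20722\right)} = 4 - \frac{1}{8 \cdot 22820} = 4 - \frac{1}{182560} = \frac{730239}{182560} \approx 4.0$)
$\left(23173 + B\right) + Y{\left(k{\left(-3 \right)},65 \right)} = \left(23173 + \frac{730239}{182560}\right) + \frac{1}{\left(-2\right) \left(-3\right)^{2}} = \frac{4231193119}{182560} + \frac{1}{\left(-2\right) 9} = \frac{4231193119}{182560} + \frac{1}{-18} = \frac{4231193119}{182560} - \frac{1}{18} = \frac{38080646791}{1643040}$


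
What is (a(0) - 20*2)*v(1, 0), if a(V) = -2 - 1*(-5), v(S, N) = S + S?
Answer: -74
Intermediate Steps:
v(S, N) = 2*S
a(V) = 3 (a(V) = -2 + 5 = 3)
(a(0) - 20*2)*v(1, 0) = (3 - 20*2)*(2*1) = (3 - 40)*2 = -37*2 = -74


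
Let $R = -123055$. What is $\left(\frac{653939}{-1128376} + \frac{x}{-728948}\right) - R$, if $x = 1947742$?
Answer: $\frac{25303359558703869}{205631857112} \approx 1.2305 \cdot 10^{5}$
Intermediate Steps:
$\left(\frac{653939}{-1128376} + \frac{x}{-728948}\right) - R = \left(\frac{653939}{-1128376} + \frac{1947742}{-728948}\right) - -123055 = \left(653939 \left(- \frac{1}{1128376}\right) + 1947742 \left(- \frac{1}{728948}\right)\right) + 123055 = \left(- \frac{653939}{1128376} - \frac{973871}{364474}\right) + 123055 = - \frac{668618213291}{205631857112} + 123055 = \frac{25303359558703869}{205631857112}$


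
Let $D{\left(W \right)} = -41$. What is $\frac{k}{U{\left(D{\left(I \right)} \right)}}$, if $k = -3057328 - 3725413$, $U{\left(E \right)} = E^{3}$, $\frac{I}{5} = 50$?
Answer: $\frac{6782741}{68921} \approx 98.413$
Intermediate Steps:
$I = 250$ ($I = 5 \cdot 50 = 250$)
$k = -6782741$ ($k = -3057328 - 3725413 = -6782741$)
$\frac{k}{U{\left(D{\left(I \right)} \right)}} = - \frac{6782741}{\left(-41\right)^{3}} = - \frac{6782741}{-68921} = \left(-6782741\right) \left(- \frac{1}{68921}\right) = \frac{6782741}{68921}$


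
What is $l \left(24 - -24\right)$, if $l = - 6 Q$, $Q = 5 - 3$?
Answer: $-576$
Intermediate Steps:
$Q = 2$ ($Q = 5 - 3 = 2$)
$l = -12$ ($l = \left(-6\right) 2 = -12$)
$l \left(24 - -24\right) = - 12 \left(24 - -24\right) = - 12 \left(24 + 24\right) = \left(-12\right) 48 = -576$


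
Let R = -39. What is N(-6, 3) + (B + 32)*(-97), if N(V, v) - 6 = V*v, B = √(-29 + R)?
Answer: -3116 - 194*I*√17 ≈ -3116.0 - 799.88*I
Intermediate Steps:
B = 2*I*√17 (B = √(-29 - 39) = √(-68) = 2*I*√17 ≈ 8.2462*I)
N(V, v) = 6 + V*v
N(-6, 3) + (B + 32)*(-97) = (6 - 6*3) + (2*I*√17 + 32)*(-97) = (6 - 18) + (32 + 2*I*√17)*(-97) = -12 + (-3104 - 194*I*√17) = -3116 - 194*I*√17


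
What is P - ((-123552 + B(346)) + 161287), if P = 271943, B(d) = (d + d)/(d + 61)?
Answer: 95321964/407 ≈ 2.3421e+5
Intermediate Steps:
B(d) = 2*d/(61 + d) (B(d) = (2*d)/(61 + d) = 2*d/(61 + d))
P - ((-123552 + B(346)) + 161287) = 271943 - ((-123552 + 2*346/(61 + 346)) + 161287) = 271943 - ((-123552 + 2*346/407) + 161287) = 271943 - ((-123552 + 2*346*(1/407)) + 161287) = 271943 - ((-123552 + 692/407) + 161287) = 271943 - (-50284972/407 + 161287) = 271943 - 1*15358837/407 = 271943 - 15358837/407 = 95321964/407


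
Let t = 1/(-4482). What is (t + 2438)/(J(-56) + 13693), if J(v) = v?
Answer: 10927115/61121034 ≈ 0.17878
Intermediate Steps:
t = -1/4482 ≈ -0.00022311
(t + 2438)/(J(-56) + 13693) = (-1/4482 + 2438)/(-56 + 13693) = (10927115/4482)/13637 = (10927115/4482)*(1/13637) = 10927115/61121034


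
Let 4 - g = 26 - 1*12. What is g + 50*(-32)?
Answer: -1610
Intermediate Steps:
g = -10 (g = 4 - (26 - 1*12) = 4 - (26 - 12) = 4 - 1*14 = 4 - 14 = -10)
g + 50*(-32) = -10 + 50*(-32) = -10 - 1600 = -1610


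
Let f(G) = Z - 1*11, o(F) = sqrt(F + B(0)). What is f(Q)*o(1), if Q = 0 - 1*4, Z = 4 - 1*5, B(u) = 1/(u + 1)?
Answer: -12*sqrt(2) ≈ -16.971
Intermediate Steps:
B(u) = 1/(1 + u)
Z = -1 (Z = 4 - 5 = -1)
Q = -4 (Q = 0 - 4 = -4)
o(F) = sqrt(1 + F) (o(F) = sqrt(F + 1/(1 + 0)) = sqrt(F + 1/1) = sqrt(F + 1) = sqrt(1 + F))
f(G) = -12 (f(G) = -1 - 1*11 = -1 - 11 = -12)
f(Q)*o(1) = -12*sqrt(1 + 1) = -12*sqrt(2)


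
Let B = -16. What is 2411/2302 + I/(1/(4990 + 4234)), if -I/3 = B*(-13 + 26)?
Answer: 13249798763/2302 ≈ 5.7558e+6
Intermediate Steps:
I = 624 (I = -(-48)*(-13 + 26) = -(-48)*13 = -3*(-208) = 624)
2411/2302 + I/(1/(4990 + 4234)) = 2411/2302 + 624/(1/(4990 + 4234)) = 2411*(1/2302) + 624/(1/9224) = 2411/2302 + 624/(1/9224) = 2411/2302 + 624*9224 = 2411/2302 + 5755776 = 13249798763/2302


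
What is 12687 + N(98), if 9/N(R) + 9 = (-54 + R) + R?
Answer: 1687380/133 ≈ 12687.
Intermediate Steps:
N(R) = 9/(-63 + 2*R) (N(R) = 9/(-9 + ((-54 + R) + R)) = 9/(-9 + (-54 + 2*R)) = 9/(-63 + 2*R))
12687 + N(98) = 12687 + 9/(-63 + 2*98) = 12687 + 9/(-63 + 196) = 12687 + 9/133 = 1687380/133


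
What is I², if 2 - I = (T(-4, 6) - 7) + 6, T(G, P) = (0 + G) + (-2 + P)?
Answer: 9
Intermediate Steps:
T(G, P) = -2 + G + P (T(G, P) = G + (-2 + P) = -2 + G + P)
I = 3 (I = 2 - (((-2 - 4 + 6) - 7) + 6) = 2 - ((0 - 7) + 6) = 2 - (-7 + 6) = 2 - 1*(-1) = 2 + 1 = 3)
I² = 3² = 9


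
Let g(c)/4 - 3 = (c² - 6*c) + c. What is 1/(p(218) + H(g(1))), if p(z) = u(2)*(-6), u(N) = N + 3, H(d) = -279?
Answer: -1/309 ≈ -0.0032362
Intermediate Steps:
g(c) = 12 - 20*c + 4*c² (g(c) = 12 + 4*((c² - 6*c) + c) = 12 + 4*(c² - 5*c) = 12 + (-20*c + 4*c²) = 12 - 20*c + 4*c²)
u(N) = 3 + N
p(z) = -30 (p(z) = (3 + 2)*(-6) = 5*(-6) = -30)
1/(p(218) + H(g(1))) = 1/(-30 - 279) = 1/(-309) = -1/309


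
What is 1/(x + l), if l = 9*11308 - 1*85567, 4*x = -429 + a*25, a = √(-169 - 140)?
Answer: 128782/2073197003 - 50*I*√309/2073197003 ≈ 6.2118e-5 - 4.2394e-7*I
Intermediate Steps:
a = I*√309 (a = √(-309) = I*√309 ≈ 17.578*I)
x = -429/4 + 25*I*√309/4 (x = (-429 + (I*√309)*25)/4 = (-429 + 25*I*√309)/4 = -429/4 + 25*I*√309/4 ≈ -107.25 + 109.86*I)
l = 16205 (l = 101772 - 85567 = 16205)
1/(x + l) = 1/((-429/4 + 25*I*√309/4) + 16205) = 1/(64391/4 + 25*I*√309/4)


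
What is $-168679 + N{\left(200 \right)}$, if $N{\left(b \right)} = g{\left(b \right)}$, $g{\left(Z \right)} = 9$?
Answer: $-168670$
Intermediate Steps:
$N{\left(b \right)} = 9$
$-168679 + N{\left(200 \right)} = -168679 + 9 = -168670$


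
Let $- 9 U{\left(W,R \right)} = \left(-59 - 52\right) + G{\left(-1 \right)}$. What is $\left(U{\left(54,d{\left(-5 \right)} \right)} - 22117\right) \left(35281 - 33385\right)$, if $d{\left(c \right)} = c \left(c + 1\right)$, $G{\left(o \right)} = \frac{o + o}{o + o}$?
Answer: $- \frac{125731976}{3} \approx -4.1911 \cdot 10^{7}$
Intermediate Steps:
$G{\left(o \right)} = 1$ ($G{\left(o \right)} = \frac{2 o}{2 o} = 2 o \frac{1}{2 o} = 1$)
$d{\left(c \right)} = c \left(1 + c\right)$
$U{\left(W,R \right)} = \frac{110}{9}$ ($U{\left(W,R \right)} = - \frac{\left(-59 - 52\right) + 1}{9} = - \frac{-111 + 1}{9} = \left(- \frac{1}{9}\right) \left(-110\right) = \frac{110}{9}$)
$\left(U{\left(54,d{\left(-5 \right)} \right)} - 22117\right) \left(35281 - 33385\right) = \left(\frac{110}{9} - 22117\right) \left(35281 - 33385\right) = \left(- \frac{198943}{9}\right) 1896 = - \frac{125731976}{3}$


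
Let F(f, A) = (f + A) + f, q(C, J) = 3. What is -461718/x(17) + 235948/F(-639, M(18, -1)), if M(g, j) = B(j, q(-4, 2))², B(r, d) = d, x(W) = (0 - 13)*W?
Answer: 533775634/280449 ≈ 1903.3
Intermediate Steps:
x(W) = -13*W
M(g, j) = 9 (M(g, j) = 3² = 9)
F(f, A) = A + 2*f (F(f, A) = (A + f) + f = A + 2*f)
-461718/x(17) + 235948/F(-639, M(18, -1)) = -461718/((-13*17)) + 235948/(9 + 2*(-639)) = -461718/(-221) + 235948/(9 - 1278) = -461718*(-1/221) + 235948/(-1269) = 461718/221 + 235948*(-1/1269) = 461718/221 - 235948/1269 = 533775634/280449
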